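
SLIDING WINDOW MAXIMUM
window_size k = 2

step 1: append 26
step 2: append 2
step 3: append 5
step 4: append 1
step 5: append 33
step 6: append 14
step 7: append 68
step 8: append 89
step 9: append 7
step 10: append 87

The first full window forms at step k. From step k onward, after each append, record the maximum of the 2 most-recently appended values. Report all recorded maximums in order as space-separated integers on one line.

Answer: 26 5 5 33 33 68 89 89 87

Derivation:
step 1: append 26 -> window=[26] (not full yet)
step 2: append 2 -> window=[26, 2] -> max=26
step 3: append 5 -> window=[2, 5] -> max=5
step 4: append 1 -> window=[5, 1] -> max=5
step 5: append 33 -> window=[1, 33] -> max=33
step 6: append 14 -> window=[33, 14] -> max=33
step 7: append 68 -> window=[14, 68] -> max=68
step 8: append 89 -> window=[68, 89] -> max=89
step 9: append 7 -> window=[89, 7] -> max=89
step 10: append 87 -> window=[7, 87] -> max=87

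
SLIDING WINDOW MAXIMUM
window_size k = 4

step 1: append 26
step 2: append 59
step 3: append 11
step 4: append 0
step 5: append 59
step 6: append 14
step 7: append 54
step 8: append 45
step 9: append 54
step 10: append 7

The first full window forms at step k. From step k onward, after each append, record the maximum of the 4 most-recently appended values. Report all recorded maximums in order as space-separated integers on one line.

step 1: append 26 -> window=[26] (not full yet)
step 2: append 59 -> window=[26, 59] (not full yet)
step 3: append 11 -> window=[26, 59, 11] (not full yet)
step 4: append 0 -> window=[26, 59, 11, 0] -> max=59
step 5: append 59 -> window=[59, 11, 0, 59] -> max=59
step 6: append 14 -> window=[11, 0, 59, 14] -> max=59
step 7: append 54 -> window=[0, 59, 14, 54] -> max=59
step 8: append 45 -> window=[59, 14, 54, 45] -> max=59
step 9: append 54 -> window=[14, 54, 45, 54] -> max=54
step 10: append 7 -> window=[54, 45, 54, 7] -> max=54

Answer: 59 59 59 59 59 54 54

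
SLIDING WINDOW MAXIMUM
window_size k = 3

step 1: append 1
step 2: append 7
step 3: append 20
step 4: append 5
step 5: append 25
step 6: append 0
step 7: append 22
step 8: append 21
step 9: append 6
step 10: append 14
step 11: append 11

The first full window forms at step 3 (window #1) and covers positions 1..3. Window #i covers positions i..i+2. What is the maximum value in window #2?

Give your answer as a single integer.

Answer: 20

Derivation:
step 1: append 1 -> window=[1] (not full yet)
step 2: append 7 -> window=[1, 7] (not full yet)
step 3: append 20 -> window=[1, 7, 20] -> max=20
step 4: append 5 -> window=[7, 20, 5] -> max=20
Window #2 max = 20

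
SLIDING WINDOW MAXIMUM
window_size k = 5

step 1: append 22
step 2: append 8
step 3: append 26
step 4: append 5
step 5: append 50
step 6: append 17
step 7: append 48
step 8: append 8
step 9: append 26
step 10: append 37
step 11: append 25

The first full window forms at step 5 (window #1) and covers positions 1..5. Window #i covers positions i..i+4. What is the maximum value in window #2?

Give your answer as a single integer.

Answer: 50

Derivation:
step 1: append 22 -> window=[22] (not full yet)
step 2: append 8 -> window=[22, 8] (not full yet)
step 3: append 26 -> window=[22, 8, 26] (not full yet)
step 4: append 5 -> window=[22, 8, 26, 5] (not full yet)
step 5: append 50 -> window=[22, 8, 26, 5, 50] -> max=50
step 6: append 17 -> window=[8, 26, 5, 50, 17] -> max=50
Window #2 max = 50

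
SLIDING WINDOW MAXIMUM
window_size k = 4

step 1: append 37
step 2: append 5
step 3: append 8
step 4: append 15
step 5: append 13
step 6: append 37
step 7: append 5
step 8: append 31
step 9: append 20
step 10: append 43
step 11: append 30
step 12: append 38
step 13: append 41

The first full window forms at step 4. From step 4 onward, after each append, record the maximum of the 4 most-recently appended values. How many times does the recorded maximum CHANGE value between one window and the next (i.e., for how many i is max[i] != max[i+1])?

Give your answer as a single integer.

step 1: append 37 -> window=[37] (not full yet)
step 2: append 5 -> window=[37, 5] (not full yet)
step 3: append 8 -> window=[37, 5, 8] (not full yet)
step 4: append 15 -> window=[37, 5, 8, 15] -> max=37
step 5: append 13 -> window=[5, 8, 15, 13] -> max=15
step 6: append 37 -> window=[8, 15, 13, 37] -> max=37
step 7: append 5 -> window=[15, 13, 37, 5] -> max=37
step 8: append 31 -> window=[13, 37, 5, 31] -> max=37
step 9: append 20 -> window=[37, 5, 31, 20] -> max=37
step 10: append 43 -> window=[5, 31, 20, 43] -> max=43
step 11: append 30 -> window=[31, 20, 43, 30] -> max=43
step 12: append 38 -> window=[20, 43, 30, 38] -> max=43
step 13: append 41 -> window=[43, 30, 38, 41] -> max=43
Recorded maximums: 37 15 37 37 37 37 43 43 43 43
Changes between consecutive maximums: 3

Answer: 3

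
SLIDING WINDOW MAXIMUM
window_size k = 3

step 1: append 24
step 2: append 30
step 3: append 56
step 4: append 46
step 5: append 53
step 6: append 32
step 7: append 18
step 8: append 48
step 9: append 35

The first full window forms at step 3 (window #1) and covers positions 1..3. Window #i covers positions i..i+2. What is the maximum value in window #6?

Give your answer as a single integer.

Answer: 48

Derivation:
step 1: append 24 -> window=[24] (not full yet)
step 2: append 30 -> window=[24, 30] (not full yet)
step 3: append 56 -> window=[24, 30, 56] -> max=56
step 4: append 46 -> window=[30, 56, 46] -> max=56
step 5: append 53 -> window=[56, 46, 53] -> max=56
step 6: append 32 -> window=[46, 53, 32] -> max=53
step 7: append 18 -> window=[53, 32, 18] -> max=53
step 8: append 48 -> window=[32, 18, 48] -> max=48
Window #6 max = 48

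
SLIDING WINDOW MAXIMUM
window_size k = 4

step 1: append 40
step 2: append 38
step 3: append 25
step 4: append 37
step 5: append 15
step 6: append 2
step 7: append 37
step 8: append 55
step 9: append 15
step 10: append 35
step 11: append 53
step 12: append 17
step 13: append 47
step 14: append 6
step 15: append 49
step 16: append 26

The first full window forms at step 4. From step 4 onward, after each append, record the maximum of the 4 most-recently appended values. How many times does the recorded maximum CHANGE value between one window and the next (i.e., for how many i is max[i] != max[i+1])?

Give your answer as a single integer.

step 1: append 40 -> window=[40] (not full yet)
step 2: append 38 -> window=[40, 38] (not full yet)
step 3: append 25 -> window=[40, 38, 25] (not full yet)
step 4: append 37 -> window=[40, 38, 25, 37] -> max=40
step 5: append 15 -> window=[38, 25, 37, 15] -> max=38
step 6: append 2 -> window=[25, 37, 15, 2] -> max=37
step 7: append 37 -> window=[37, 15, 2, 37] -> max=37
step 8: append 55 -> window=[15, 2, 37, 55] -> max=55
step 9: append 15 -> window=[2, 37, 55, 15] -> max=55
step 10: append 35 -> window=[37, 55, 15, 35] -> max=55
step 11: append 53 -> window=[55, 15, 35, 53] -> max=55
step 12: append 17 -> window=[15, 35, 53, 17] -> max=53
step 13: append 47 -> window=[35, 53, 17, 47] -> max=53
step 14: append 6 -> window=[53, 17, 47, 6] -> max=53
step 15: append 49 -> window=[17, 47, 6, 49] -> max=49
step 16: append 26 -> window=[47, 6, 49, 26] -> max=49
Recorded maximums: 40 38 37 37 55 55 55 55 53 53 53 49 49
Changes between consecutive maximums: 5

Answer: 5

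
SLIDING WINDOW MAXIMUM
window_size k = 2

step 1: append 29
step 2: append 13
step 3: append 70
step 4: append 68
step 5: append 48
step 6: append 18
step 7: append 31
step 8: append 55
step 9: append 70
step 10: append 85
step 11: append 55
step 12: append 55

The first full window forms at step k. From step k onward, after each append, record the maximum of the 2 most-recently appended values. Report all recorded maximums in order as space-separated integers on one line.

Answer: 29 70 70 68 48 31 55 70 85 85 55

Derivation:
step 1: append 29 -> window=[29] (not full yet)
step 2: append 13 -> window=[29, 13] -> max=29
step 3: append 70 -> window=[13, 70] -> max=70
step 4: append 68 -> window=[70, 68] -> max=70
step 5: append 48 -> window=[68, 48] -> max=68
step 6: append 18 -> window=[48, 18] -> max=48
step 7: append 31 -> window=[18, 31] -> max=31
step 8: append 55 -> window=[31, 55] -> max=55
step 9: append 70 -> window=[55, 70] -> max=70
step 10: append 85 -> window=[70, 85] -> max=85
step 11: append 55 -> window=[85, 55] -> max=85
step 12: append 55 -> window=[55, 55] -> max=55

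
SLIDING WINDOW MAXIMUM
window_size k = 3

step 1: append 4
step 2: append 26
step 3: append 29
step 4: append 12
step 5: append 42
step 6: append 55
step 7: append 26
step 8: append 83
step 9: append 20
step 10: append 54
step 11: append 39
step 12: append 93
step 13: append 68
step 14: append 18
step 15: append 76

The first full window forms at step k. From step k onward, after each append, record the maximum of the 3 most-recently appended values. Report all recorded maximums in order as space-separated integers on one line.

step 1: append 4 -> window=[4] (not full yet)
step 2: append 26 -> window=[4, 26] (not full yet)
step 3: append 29 -> window=[4, 26, 29] -> max=29
step 4: append 12 -> window=[26, 29, 12] -> max=29
step 5: append 42 -> window=[29, 12, 42] -> max=42
step 6: append 55 -> window=[12, 42, 55] -> max=55
step 7: append 26 -> window=[42, 55, 26] -> max=55
step 8: append 83 -> window=[55, 26, 83] -> max=83
step 9: append 20 -> window=[26, 83, 20] -> max=83
step 10: append 54 -> window=[83, 20, 54] -> max=83
step 11: append 39 -> window=[20, 54, 39] -> max=54
step 12: append 93 -> window=[54, 39, 93] -> max=93
step 13: append 68 -> window=[39, 93, 68] -> max=93
step 14: append 18 -> window=[93, 68, 18] -> max=93
step 15: append 76 -> window=[68, 18, 76] -> max=76

Answer: 29 29 42 55 55 83 83 83 54 93 93 93 76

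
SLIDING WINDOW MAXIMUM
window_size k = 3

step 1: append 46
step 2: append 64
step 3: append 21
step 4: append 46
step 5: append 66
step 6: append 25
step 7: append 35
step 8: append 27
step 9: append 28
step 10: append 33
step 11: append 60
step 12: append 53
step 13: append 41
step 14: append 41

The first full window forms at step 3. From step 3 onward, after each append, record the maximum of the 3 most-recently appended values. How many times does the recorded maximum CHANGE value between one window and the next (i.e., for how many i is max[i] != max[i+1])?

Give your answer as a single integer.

step 1: append 46 -> window=[46] (not full yet)
step 2: append 64 -> window=[46, 64] (not full yet)
step 3: append 21 -> window=[46, 64, 21] -> max=64
step 4: append 46 -> window=[64, 21, 46] -> max=64
step 5: append 66 -> window=[21, 46, 66] -> max=66
step 6: append 25 -> window=[46, 66, 25] -> max=66
step 7: append 35 -> window=[66, 25, 35] -> max=66
step 8: append 27 -> window=[25, 35, 27] -> max=35
step 9: append 28 -> window=[35, 27, 28] -> max=35
step 10: append 33 -> window=[27, 28, 33] -> max=33
step 11: append 60 -> window=[28, 33, 60] -> max=60
step 12: append 53 -> window=[33, 60, 53] -> max=60
step 13: append 41 -> window=[60, 53, 41] -> max=60
step 14: append 41 -> window=[53, 41, 41] -> max=53
Recorded maximums: 64 64 66 66 66 35 35 33 60 60 60 53
Changes between consecutive maximums: 5

Answer: 5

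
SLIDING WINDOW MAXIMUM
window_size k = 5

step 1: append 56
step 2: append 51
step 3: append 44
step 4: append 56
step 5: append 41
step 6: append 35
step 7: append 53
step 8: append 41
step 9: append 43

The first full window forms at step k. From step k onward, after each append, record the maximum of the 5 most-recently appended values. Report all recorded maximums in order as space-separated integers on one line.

Answer: 56 56 56 56 53

Derivation:
step 1: append 56 -> window=[56] (not full yet)
step 2: append 51 -> window=[56, 51] (not full yet)
step 3: append 44 -> window=[56, 51, 44] (not full yet)
step 4: append 56 -> window=[56, 51, 44, 56] (not full yet)
step 5: append 41 -> window=[56, 51, 44, 56, 41] -> max=56
step 6: append 35 -> window=[51, 44, 56, 41, 35] -> max=56
step 7: append 53 -> window=[44, 56, 41, 35, 53] -> max=56
step 8: append 41 -> window=[56, 41, 35, 53, 41] -> max=56
step 9: append 43 -> window=[41, 35, 53, 41, 43] -> max=53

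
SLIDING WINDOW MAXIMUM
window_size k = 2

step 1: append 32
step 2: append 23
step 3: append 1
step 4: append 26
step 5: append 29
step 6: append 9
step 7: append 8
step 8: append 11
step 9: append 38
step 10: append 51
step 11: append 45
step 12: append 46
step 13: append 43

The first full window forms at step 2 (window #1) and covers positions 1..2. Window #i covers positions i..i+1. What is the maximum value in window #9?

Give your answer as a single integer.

Answer: 51

Derivation:
step 1: append 32 -> window=[32] (not full yet)
step 2: append 23 -> window=[32, 23] -> max=32
step 3: append 1 -> window=[23, 1] -> max=23
step 4: append 26 -> window=[1, 26] -> max=26
step 5: append 29 -> window=[26, 29] -> max=29
step 6: append 9 -> window=[29, 9] -> max=29
step 7: append 8 -> window=[9, 8] -> max=9
step 8: append 11 -> window=[8, 11] -> max=11
step 9: append 38 -> window=[11, 38] -> max=38
step 10: append 51 -> window=[38, 51] -> max=51
Window #9 max = 51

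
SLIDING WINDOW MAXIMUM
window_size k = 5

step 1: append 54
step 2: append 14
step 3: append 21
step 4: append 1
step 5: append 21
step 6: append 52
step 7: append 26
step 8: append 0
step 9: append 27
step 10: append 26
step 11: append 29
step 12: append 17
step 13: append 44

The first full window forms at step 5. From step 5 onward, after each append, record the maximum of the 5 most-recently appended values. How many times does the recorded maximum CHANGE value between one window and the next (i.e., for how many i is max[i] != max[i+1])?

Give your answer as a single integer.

step 1: append 54 -> window=[54] (not full yet)
step 2: append 14 -> window=[54, 14] (not full yet)
step 3: append 21 -> window=[54, 14, 21] (not full yet)
step 4: append 1 -> window=[54, 14, 21, 1] (not full yet)
step 5: append 21 -> window=[54, 14, 21, 1, 21] -> max=54
step 6: append 52 -> window=[14, 21, 1, 21, 52] -> max=52
step 7: append 26 -> window=[21, 1, 21, 52, 26] -> max=52
step 8: append 0 -> window=[1, 21, 52, 26, 0] -> max=52
step 9: append 27 -> window=[21, 52, 26, 0, 27] -> max=52
step 10: append 26 -> window=[52, 26, 0, 27, 26] -> max=52
step 11: append 29 -> window=[26, 0, 27, 26, 29] -> max=29
step 12: append 17 -> window=[0, 27, 26, 29, 17] -> max=29
step 13: append 44 -> window=[27, 26, 29, 17, 44] -> max=44
Recorded maximums: 54 52 52 52 52 52 29 29 44
Changes between consecutive maximums: 3

Answer: 3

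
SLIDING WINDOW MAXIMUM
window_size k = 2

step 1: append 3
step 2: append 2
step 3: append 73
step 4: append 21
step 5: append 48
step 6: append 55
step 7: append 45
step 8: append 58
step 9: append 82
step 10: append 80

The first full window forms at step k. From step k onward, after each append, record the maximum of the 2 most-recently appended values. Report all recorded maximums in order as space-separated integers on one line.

Answer: 3 73 73 48 55 55 58 82 82

Derivation:
step 1: append 3 -> window=[3] (not full yet)
step 2: append 2 -> window=[3, 2] -> max=3
step 3: append 73 -> window=[2, 73] -> max=73
step 4: append 21 -> window=[73, 21] -> max=73
step 5: append 48 -> window=[21, 48] -> max=48
step 6: append 55 -> window=[48, 55] -> max=55
step 7: append 45 -> window=[55, 45] -> max=55
step 8: append 58 -> window=[45, 58] -> max=58
step 9: append 82 -> window=[58, 82] -> max=82
step 10: append 80 -> window=[82, 80] -> max=82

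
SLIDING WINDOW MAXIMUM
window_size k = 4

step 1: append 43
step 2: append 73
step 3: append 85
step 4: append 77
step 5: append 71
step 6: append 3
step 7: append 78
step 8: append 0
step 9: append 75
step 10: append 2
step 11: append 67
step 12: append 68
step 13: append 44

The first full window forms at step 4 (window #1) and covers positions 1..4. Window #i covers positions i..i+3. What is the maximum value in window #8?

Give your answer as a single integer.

step 1: append 43 -> window=[43] (not full yet)
step 2: append 73 -> window=[43, 73] (not full yet)
step 3: append 85 -> window=[43, 73, 85] (not full yet)
step 4: append 77 -> window=[43, 73, 85, 77] -> max=85
step 5: append 71 -> window=[73, 85, 77, 71] -> max=85
step 6: append 3 -> window=[85, 77, 71, 3] -> max=85
step 7: append 78 -> window=[77, 71, 3, 78] -> max=78
step 8: append 0 -> window=[71, 3, 78, 0] -> max=78
step 9: append 75 -> window=[3, 78, 0, 75] -> max=78
step 10: append 2 -> window=[78, 0, 75, 2] -> max=78
step 11: append 67 -> window=[0, 75, 2, 67] -> max=75
Window #8 max = 75

Answer: 75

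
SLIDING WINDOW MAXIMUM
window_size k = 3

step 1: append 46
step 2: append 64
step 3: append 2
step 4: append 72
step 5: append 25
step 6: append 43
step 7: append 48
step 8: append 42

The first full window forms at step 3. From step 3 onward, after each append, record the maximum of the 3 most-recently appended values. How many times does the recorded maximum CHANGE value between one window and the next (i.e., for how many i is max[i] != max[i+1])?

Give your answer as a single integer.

Answer: 2

Derivation:
step 1: append 46 -> window=[46] (not full yet)
step 2: append 64 -> window=[46, 64] (not full yet)
step 3: append 2 -> window=[46, 64, 2] -> max=64
step 4: append 72 -> window=[64, 2, 72] -> max=72
step 5: append 25 -> window=[2, 72, 25] -> max=72
step 6: append 43 -> window=[72, 25, 43] -> max=72
step 7: append 48 -> window=[25, 43, 48] -> max=48
step 8: append 42 -> window=[43, 48, 42] -> max=48
Recorded maximums: 64 72 72 72 48 48
Changes between consecutive maximums: 2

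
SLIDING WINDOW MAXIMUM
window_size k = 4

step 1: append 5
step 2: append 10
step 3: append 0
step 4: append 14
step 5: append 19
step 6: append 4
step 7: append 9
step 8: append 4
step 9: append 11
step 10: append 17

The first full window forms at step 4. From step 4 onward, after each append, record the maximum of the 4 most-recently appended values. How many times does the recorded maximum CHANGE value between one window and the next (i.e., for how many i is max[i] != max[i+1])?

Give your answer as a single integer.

Answer: 3

Derivation:
step 1: append 5 -> window=[5] (not full yet)
step 2: append 10 -> window=[5, 10] (not full yet)
step 3: append 0 -> window=[5, 10, 0] (not full yet)
step 4: append 14 -> window=[5, 10, 0, 14] -> max=14
step 5: append 19 -> window=[10, 0, 14, 19] -> max=19
step 6: append 4 -> window=[0, 14, 19, 4] -> max=19
step 7: append 9 -> window=[14, 19, 4, 9] -> max=19
step 8: append 4 -> window=[19, 4, 9, 4] -> max=19
step 9: append 11 -> window=[4, 9, 4, 11] -> max=11
step 10: append 17 -> window=[9, 4, 11, 17] -> max=17
Recorded maximums: 14 19 19 19 19 11 17
Changes between consecutive maximums: 3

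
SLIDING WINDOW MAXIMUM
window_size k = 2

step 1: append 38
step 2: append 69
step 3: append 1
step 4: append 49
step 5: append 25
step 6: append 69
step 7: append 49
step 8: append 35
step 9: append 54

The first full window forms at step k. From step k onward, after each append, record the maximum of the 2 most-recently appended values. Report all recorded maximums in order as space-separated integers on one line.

step 1: append 38 -> window=[38] (not full yet)
step 2: append 69 -> window=[38, 69] -> max=69
step 3: append 1 -> window=[69, 1] -> max=69
step 4: append 49 -> window=[1, 49] -> max=49
step 5: append 25 -> window=[49, 25] -> max=49
step 6: append 69 -> window=[25, 69] -> max=69
step 7: append 49 -> window=[69, 49] -> max=69
step 8: append 35 -> window=[49, 35] -> max=49
step 9: append 54 -> window=[35, 54] -> max=54

Answer: 69 69 49 49 69 69 49 54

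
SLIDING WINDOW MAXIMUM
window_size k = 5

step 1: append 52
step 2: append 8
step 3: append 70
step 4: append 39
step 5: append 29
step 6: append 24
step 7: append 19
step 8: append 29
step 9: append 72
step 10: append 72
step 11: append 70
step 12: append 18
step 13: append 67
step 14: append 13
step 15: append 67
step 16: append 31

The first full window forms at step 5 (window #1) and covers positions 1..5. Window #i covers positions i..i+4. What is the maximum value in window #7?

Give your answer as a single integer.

Answer: 72

Derivation:
step 1: append 52 -> window=[52] (not full yet)
step 2: append 8 -> window=[52, 8] (not full yet)
step 3: append 70 -> window=[52, 8, 70] (not full yet)
step 4: append 39 -> window=[52, 8, 70, 39] (not full yet)
step 5: append 29 -> window=[52, 8, 70, 39, 29] -> max=70
step 6: append 24 -> window=[8, 70, 39, 29, 24] -> max=70
step 7: append 19 -> window=[70, 39, 29, 24, 19] -> max=70
step 8: append 29 -> window=[39, 29, 24, 19, 29] -> max=39
step 9: append 72 -> window=[29, 24, 19, 29, 72] -> max=72
step 10: append 72 -> window=[24, 19, 29, 72, 72] -> max=72
step 11: append 70 -> window=[19, 29, 72, 72, 70] -> max=72
Window #7 max = 72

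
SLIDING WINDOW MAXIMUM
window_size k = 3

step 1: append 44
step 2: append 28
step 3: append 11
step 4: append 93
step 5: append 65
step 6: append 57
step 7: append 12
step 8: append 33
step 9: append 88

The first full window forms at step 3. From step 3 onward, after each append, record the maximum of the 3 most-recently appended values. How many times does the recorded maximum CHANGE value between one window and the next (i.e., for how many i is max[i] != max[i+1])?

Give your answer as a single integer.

step 1: append 44 -> window=[44] (not full yet)
step 2: append 28 -> window=[44, 28] (not full yet)
step 3: append 11 -> window=[44, 28, 11] -> max=44
step 4: append 93 -> window=[28, 11, 93] -> max=93
step 5: append 65 -> window=[11, 93, 65] -> max=93
step 6: append 57 -> window=[93, 65, 57] -> max=93
step 7: append 12 -> window=[65, 57, 12] -> max=65
step 8: append 33 -> window=[57, 12, 33] -> max=57
step 9: append 88 -> window=[12, 33, 88] -> max=88
Recorded maximums: 44 93 93 93 65 57 88
Changes between consecutive maximums: 4

Answer: 4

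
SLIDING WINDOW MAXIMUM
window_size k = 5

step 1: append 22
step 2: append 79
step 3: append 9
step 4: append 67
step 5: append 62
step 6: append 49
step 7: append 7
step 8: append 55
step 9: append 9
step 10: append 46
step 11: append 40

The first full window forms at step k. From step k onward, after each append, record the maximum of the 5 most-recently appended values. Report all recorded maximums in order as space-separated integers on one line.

step 1: append 22 -> window=[22] (not full yet)
step 2: append 79 -> window=[22, 79] (not full yet)
step 3: append 9 -> window=[22, 79, 9] (not full yet)
step 4: append 67 -> window=[22, 79, 9, 67] (not full yet)
step 5: append 62 -> window=[22, 79, 9, 67, 62] -> max=79
step 6: append 49 -> window=[79, 9, 67, 62, 49] -> max=79
step 7: append 7 -> window=[9, 67, 62, 49, 7] -> max=67
step 8: append 55 -> window=[67, 62, 49, 7, 55] -> max=67
step 9: append 9 -> window=[62, 49, 7, 55, 9] -> max=62
step 10: append 46 -> window=[49, 7, 55, 9, 46] -> max=55
step 11: append 40 -> window=[7, 55, 9, 46, 40] -> max=55

Answer: 79 79 67 67 62 55 55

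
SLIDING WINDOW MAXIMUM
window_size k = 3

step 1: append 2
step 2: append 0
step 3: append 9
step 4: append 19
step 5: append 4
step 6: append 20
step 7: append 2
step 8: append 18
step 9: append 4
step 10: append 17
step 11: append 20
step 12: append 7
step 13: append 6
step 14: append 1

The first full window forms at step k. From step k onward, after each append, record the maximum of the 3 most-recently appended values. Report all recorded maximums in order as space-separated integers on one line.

Answer: 9 19 19 20 20 20 18 18 20 20 20 7

Derivation:
step 1: append 2 -> window=[2] (not full yet)
step 2: append 0 -> window=[2, 0] (not full yet)
step 3: append 9 -> window=[2, 0, 9] -> max=9
step 4: append 19 -> window=[0, 9, 19] -> max=19
step 5: append 4 -> window=[9, 19, 4] -> max=19
step 6: append 20 -> window=[19, 4, 20] -> max=20
step 7: append 2 -> window=[4, 20, 2] -> max=20
step 8: append 18 -> window=[20, 2, 18] -> max=20
step 9: append 4 -> window=[2, 18, 4] -> max=18
step 10: append 17 -> window=[18, 4, 17] -> max=18
step 11: append 20 -> window=[4, 17, 20] -> max=20
step 12: append 7 -> window=[17, 20, 7] -> max=20
step 13: append 6 -> window=[20, 7, 6] -> max=20
step 14: append 1 -> window=[7, 6, 1] -> max=7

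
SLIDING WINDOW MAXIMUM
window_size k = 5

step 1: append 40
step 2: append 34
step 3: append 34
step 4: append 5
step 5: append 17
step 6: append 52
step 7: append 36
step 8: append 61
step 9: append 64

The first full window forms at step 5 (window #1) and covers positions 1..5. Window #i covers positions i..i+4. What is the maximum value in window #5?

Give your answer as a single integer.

step 1: append 40 -> window=[40] (not full yet)
step 2: append 34 -> window=[40, 34] (not full yet)
step 3: append 34 -> window=[40, 34, 34] (not full yet)
step 4: append 5 -> window=[40, 34, 34, 5] (not full yet)
step 5: append 17 -> window=[40, 34, 34, 5, 17] -> max=40
step 6: append 52 -> window=[34, 34, 5, 17, 52] -> max=52
step 7: append 36 -> window=[34, 5, 17, 52, 36] -> max=52
step 8: append 61 -> window=[5, 17, 52, 36, 61] -> max=61
step 9: append 64 -> window=[17, 52, 36, 61, 64] -> max=64
Window #5 max = 64

Answer: 64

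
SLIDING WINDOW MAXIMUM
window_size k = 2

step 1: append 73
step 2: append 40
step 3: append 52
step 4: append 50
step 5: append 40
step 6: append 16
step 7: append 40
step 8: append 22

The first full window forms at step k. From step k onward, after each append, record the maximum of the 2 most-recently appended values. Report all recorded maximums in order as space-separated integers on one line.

step 1: append 73 -> window=[73] (not full yet)
step 2: append 40 -> window=[73, 40] -> max=73
step 3: append 52 -> window=[40, 52] -> max=52
step 4: append 50 -> window=[52, 50] -> max=52
step 5: append 40 -> window=[50, 40] -> max=50
step 6: append 16 -> window=[40, 16] -> max=40
step 7: append 40 -> window=[16, 40] -> max=40
step 8: append 22 -> window=[40, 22] -> max=40

Answer: 73 52 52 50 40 40 40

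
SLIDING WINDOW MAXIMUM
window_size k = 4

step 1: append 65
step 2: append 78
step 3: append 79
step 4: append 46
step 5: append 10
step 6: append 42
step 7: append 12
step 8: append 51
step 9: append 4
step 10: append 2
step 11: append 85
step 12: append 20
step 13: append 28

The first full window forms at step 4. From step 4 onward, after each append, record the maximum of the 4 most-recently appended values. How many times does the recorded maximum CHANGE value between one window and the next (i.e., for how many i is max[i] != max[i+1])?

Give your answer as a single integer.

Answer: 3

Derivation:
step 1: append 65 -> window=[65] (not full yet)
step 2: append 78 -> window=[65, 78] (not full yet)
step 3: append 79 -> window=[65, 78, 79] (not full yet)
step 4: append 46 -> window=[65, 78, 79, 46] -> max=79
step 5: append 10 -> window=[78, 79, 46, 10] -> max=79
step 6: append 42 -> window=[79, 46, 10, 42] -> max=79
step 7: append 12 -> window=[46, 10, 42, 12] -> max=46
step 8: append 51 -> window=[10, 42, 12, 51] -> max=51
step 9: append 4 -> window=[42, 12, 51, 4] -> max=51
step 10: append 2 -> window=[12, 51, 4, 2] -> max=51
step 11: append 85 -> window=[51, 4, 2, 85] -> max=85
step 12: append 20 -> window=[4, 2, 85, 20] -> max=85
step 13: append 28 -> window=[2, 85, 20, 28] -> max=85
Recorded maximums: 79 79 79 46 51 51 51 85 85 85
Changes between consecutive maximums: 3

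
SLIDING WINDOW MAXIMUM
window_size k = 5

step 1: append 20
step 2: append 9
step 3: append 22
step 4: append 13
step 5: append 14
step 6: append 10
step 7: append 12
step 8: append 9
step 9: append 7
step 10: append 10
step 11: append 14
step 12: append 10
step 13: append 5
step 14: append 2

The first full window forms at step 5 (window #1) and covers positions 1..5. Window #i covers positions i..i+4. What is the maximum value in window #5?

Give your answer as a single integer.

Answer: 14

Derivation:
step 1: append 20 -> window=[20] (not full yet)
step 2: append 9 -> window=[20, 9] (not full yet)
step 3: append 22 -> window=[20, 9, 22] (not full yet)
step 4: append 13 -> window=[20, 9, 22, 13] (not full yet)
step 5: append 14 -> window=[20, 9, 22, 13, 14] -> max=22
step 6: append 10 -> window=[9, 22, 13, 14, 10] -> max=22
step 7: append 12 -> window=[22, 13, 14, 10, 12] -> max=22
step 8: append 9 -> window=[13, 14, 10, 12, 9] -> max=14
step 9: append 7 -> window=[14, 10, 12, 9, 7] -> max=14
Window #5 max = 14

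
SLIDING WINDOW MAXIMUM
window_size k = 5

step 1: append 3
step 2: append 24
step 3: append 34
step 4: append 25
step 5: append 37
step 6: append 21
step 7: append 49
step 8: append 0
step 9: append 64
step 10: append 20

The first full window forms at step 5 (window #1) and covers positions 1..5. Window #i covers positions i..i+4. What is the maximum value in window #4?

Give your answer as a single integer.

step 1: append 3 -> window=[3] (not full yet)
step 2: append 24 -> window=[3, 24] (not full yet)
step 3: append 34 -> window=[3, 24, 34] (not full yet)
step 4: append 25 -> window=[3, 24, 34, 25] (not full yet)
step 5: append 37 -> window=[3, 24, 34, 25, 37] -> max=37
step 6: append 21 -> window=[24, 34, 25, 37, 21] -> max=37
step 7: append 49 -> window=[34, 25, 37, 21, 49] -> max=49
step 8: append 0 -> window=[25, 37, 21, 49, 0] -> max=49
Window #4 max = 49

Answer: 49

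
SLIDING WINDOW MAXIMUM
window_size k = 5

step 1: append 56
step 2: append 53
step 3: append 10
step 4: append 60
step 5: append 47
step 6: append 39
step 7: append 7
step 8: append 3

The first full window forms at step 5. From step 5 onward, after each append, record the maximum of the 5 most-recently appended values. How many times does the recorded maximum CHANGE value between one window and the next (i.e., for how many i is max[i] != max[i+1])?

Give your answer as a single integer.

Answer: 0

Derivation:
step 1: append 56 -> window=[56] (not full yet)
step 2: append 53 -> window=[56, 53] (not full yet)
step 3: append 10 -> window=[56, 53, 10] (not full yet)
step 4: append 60 -> window=[56, 53, 10, 60] (not full yet)
step 5: append 47 -> window=[56, 53, 10, 60, 47] -> max=60
step 6: append 39 -> window=[53, 10, 60, 47, 39] -> max=60
step 7: append 7 -> window=[10, 60, 47, 39, 7] -> max=60
step 8: append 3 -> window=[60, 47, 39, 7, 3] -> max=60
Recorded maximums: 60 60 60 60
Changes between consecutive maximums: 0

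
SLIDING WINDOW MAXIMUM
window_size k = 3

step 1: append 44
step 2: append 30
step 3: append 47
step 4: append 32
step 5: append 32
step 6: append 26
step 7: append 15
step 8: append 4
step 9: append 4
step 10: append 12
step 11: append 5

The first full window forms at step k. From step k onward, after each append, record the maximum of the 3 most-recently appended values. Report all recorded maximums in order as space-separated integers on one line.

Answer: 47 47 47 32 32 26 15 12 12

Derivation:
step 1: append 44 -> window=[44] (not full yet)
step 2: append 30 -> window=[44, 30] (not full yet)
step 3: append 47 -> window=[44, 30, 47] -> max=47
step 4: append 32 -> window=[30, 47, 32] -> max=47
step 5: append 32 -> window=[47, 32, 32] -> max=47
step 6: append 26 -> window=[32, 32, 26] -> max=32
step 7: append 15 -> window=[32, 26, 15] -> max=32
step 8: append 4 -> window=[26, 15, 4] -> max=26
step 9: append 4 -> window=[15, 4, 4] -> max=15
step 10: append 12 -> window=[4, 4, 12] -> max=12
step 11: append 5 -> window=[4, 12, 5] -> max=12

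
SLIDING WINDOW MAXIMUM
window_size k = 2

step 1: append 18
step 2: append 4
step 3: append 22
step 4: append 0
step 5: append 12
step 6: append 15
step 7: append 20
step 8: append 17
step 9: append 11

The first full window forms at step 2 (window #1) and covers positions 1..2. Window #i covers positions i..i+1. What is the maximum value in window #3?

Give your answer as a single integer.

step 1: append 18 -> window=[18] (not full yet)
step 2: append 4 -> window=[18, 4] -> max=18
step 3: append 22 -> window=[4, 22] -> max=22
step 4: append 0 -> window=[22, 0] -> max=22
Window #3 max = 22

Answer: 22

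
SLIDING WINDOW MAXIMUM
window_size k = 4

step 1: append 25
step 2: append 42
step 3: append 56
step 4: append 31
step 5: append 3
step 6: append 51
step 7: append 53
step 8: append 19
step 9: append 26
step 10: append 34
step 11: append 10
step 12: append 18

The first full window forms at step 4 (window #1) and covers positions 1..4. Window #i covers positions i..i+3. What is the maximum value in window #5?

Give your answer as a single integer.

step 1: append 25 -> window=[25] (not full yet)
step 2: append 42 -> window=[25, 42] (not full yet)
step 3: append 56 -> window=[25, 42, 56] (not full yet)
step 4: append 31 -> window=[25, 42, 56, 31] -> max=56
step 5: append 3 -> window=[42, 56, 31, 3] -> max=56
step 6: append 51 -> window=[56, 31, 3, 51] -> max=56
step 7: append 53 -> window=[31, 3, 51, 53] -> max=53
step 8: append 19 -> window=[3, 51, 53, 19] -> max=53
Window #5 max = 53

Answer: 53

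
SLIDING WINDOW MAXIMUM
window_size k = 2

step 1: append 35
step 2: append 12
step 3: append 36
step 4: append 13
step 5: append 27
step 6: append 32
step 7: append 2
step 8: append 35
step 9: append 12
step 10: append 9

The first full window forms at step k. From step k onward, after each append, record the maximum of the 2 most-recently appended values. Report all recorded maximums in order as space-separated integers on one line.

step 1: append 35 -> window=[35] (not full yet)
step 2: append 12 -> window=[35, 12] -> max=35
step 3: append 36 -> window=[12, 36] -> max=36
step 4: append 13 -> window=[36, 13] -> max=36
step 5: append 27 -> window=[13, 27] -> max=27
step 6: append 32 -> window=[27, 32] -> max=32
step 7: append 2 -> window=[32, 2] -> max=32
step 8: append 35 -> window=[2, 35] -> max=35
step 9: append 12 -> window=[35, 12] -> max=35
step 10: append 9 -> window=[12, 9] -> max=12

Answer: 35 36 36 27 32 32 35 35 12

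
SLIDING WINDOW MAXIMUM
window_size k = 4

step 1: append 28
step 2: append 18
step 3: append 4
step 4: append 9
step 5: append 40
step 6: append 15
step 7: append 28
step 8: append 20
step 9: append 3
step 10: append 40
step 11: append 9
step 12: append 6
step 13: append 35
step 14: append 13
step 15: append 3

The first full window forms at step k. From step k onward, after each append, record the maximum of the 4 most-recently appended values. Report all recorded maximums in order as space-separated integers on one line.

Answer: 28 40 40 40 40 28 40 40 40 40 35 35

Derivation:
step 1: append 28 -> window=[28] (not full yet)
step 2: append 18 -> window=[28, 18] (not full yet)
step 3: append 4 -> window=[28, 18, 4] (not full yet)
step 4: append 9 -> window=[28, 18, 4, 9] -> max=28
step 5: append 40 -> window=[18, 4, 9, 40] -> max=40
step 6: append 15 -> window=[4, 9, 40, 15] -> max=40
step 7: append 28 -> window=[9, 40, 15, 28] -> max=40
step 8: append 20 -> window=[40, 15, 28, 20] -> max=40
step 9: append 3 -> window=[15, 28, 20, 3] -> max=28
step 10: append 40 -> window=[28, 20, 3, 40] -> max=40
step 11: append 9 -> window=[20, 3, 40, 9] -> max=40
step 12: append 6 -> window=[3, 40, 9, 6] -> max=40
step 13: append 35 -> window=[40, 9, 6, 35] -> max=40
step 14: append 13 -> window=[9, 6, 35, 13] -> max=35
step 15: append 3 -> window=[6, 35, 13, 3] -> max=35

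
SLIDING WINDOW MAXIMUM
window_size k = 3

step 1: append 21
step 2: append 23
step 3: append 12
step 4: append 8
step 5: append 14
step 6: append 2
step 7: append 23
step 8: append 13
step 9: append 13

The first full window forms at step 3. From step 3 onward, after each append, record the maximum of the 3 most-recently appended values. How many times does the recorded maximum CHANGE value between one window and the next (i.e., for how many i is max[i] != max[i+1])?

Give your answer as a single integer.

Answer: 2

Derivation:
step 1: append 21 -> window=[21] (not full yet)
step 2: append 23 -> window=[21, 23] (not full yet)
step 3: append 12 -> window=[21, 23, 12] -> max=23
step 4: append 8 -> window=[23, 12, 8] -> max=23
step 5: append 14 -> window=[12, 8, 14] -> max=14
step 6: append 2 -> window=[8, 14, 2] -> max=14
step 7: append 23 -> window=[14, 2, 23] -> max=23
step 8: append 13 -> window=[2, 23, 13] -> max=23
step 9: append 13 -> window=[23, 13, 13] -> max=23
Recorded maximums: 23 23 14 14 23 23 23
Changes between consecutive maximums: 2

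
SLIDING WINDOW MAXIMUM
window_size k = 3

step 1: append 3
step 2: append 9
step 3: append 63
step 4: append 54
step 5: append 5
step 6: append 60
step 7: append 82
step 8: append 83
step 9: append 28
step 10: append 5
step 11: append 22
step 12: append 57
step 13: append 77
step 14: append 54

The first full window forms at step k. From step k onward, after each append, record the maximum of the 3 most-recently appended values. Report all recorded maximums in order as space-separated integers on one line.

step 1: append 3 -> window=[3] (not full yet)
step 2: append 9 -> window=[3, 9] (not full yet)
step 3: append 63 -> window=[3, 9, 63] -> max=63
step 4: append 54 -> window=[9, 63, 54] -> max=63
step 5: append 5 -> window=[63, 54, 5] -> max=63
step 6: append 60 -> window=[54, 5, 60] -> max=60
step 7: append 82 -> window=[5, 60, 82] -> max=82
step 8: append 83 -> window=[60, 82, 83] -> max=83
step 9: append 28 -> window=[82, 83, 28] -> max=83
step 10: append 5 -> window=[83, 28, 5] -> max=83
step 11: append 22 -> window=[28, 5, 22] -> max=28
step 12: append 57 -> window=[5, 22, 57] -> max=57
step 13: append 77 -> window=[22, 57, 77] -> max=77
step 14: append 54 -> window=[57, 77, 54] -> max=77

Answer: 63 63 63 60 82 83 83 83 28 57 77 77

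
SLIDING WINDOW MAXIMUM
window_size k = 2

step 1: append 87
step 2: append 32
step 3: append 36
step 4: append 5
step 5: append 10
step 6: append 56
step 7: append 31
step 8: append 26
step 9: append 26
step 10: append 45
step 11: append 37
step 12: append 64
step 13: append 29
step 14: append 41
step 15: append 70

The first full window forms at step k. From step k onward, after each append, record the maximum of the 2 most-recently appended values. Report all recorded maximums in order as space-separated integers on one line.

Answer: 87 36 36 10 56 56 31 26 45 45 64 64 41 70

Derivation:
step 1: append 87 -> window=[87] (not full yet)
step 2: append 32 -> window=[87, 32] -> max=87
step 3: append 36 -> window=[32, 36] -> max=36
step 4: append 5 -> window=[36, 5] -> max=36
step 5: append 10 -> window=[5, 10] -> max=10
step 6: append 56 -> window=[10, 56] -> max=56
step 7: append 31 -> window=[56, 31] -> max=56
step 8: append 26 -> window=[31, 26] -> max=31
step 9: append 26 -> window=[26, 26] -> max=26
step 10: append 45 -> window=[26, 45] -> max=45
step 11: append 37 -> window=[45, 37] -> max=45
step 12: append 64 -> window=[37, 64] -> max=64
step 13: append 29 -> window=[64, 29] -> max=64
step 14: append 41 -> window=[29, 41] -> max=41
step 15: append 70 -> window=[41, 70] -> max=70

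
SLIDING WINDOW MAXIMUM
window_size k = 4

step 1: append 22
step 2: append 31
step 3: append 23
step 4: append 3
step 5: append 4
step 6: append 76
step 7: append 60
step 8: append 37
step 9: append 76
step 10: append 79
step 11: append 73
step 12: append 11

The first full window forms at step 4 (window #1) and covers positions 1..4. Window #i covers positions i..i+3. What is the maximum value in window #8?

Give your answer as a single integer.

Answer: 79

Derivation:
step 1: append 22 -> window=[22] (not full yet)
step 2: append 31 -> window=[22, 31] (not full yet)
step 3: append 23 -> window=[22, 31, 23] (not full yet)
step 4: append 3 -> window=[22, 31, 23, 3] -> max=31
step 5: append 4 -> window=[31, 23, 3, 4] -> max=31
step 6: append 76 -> window=[23, 3, 4, 76] -> max=76
step 7: append 60 -> window=[3, 4, 76, 60] -> max=76
step 8: append 37 -> window=[4, 76, 60, 37] -> max=76
step 9: append 76 -> window=[76, 60, 37, 76] -> max=76
step 10: append 79 -> window=[60, 37, 76, 79] -> max=79
step 11: append 73 -> window=[37, 76, 79, 73] -> max=79
Window #8 max = 79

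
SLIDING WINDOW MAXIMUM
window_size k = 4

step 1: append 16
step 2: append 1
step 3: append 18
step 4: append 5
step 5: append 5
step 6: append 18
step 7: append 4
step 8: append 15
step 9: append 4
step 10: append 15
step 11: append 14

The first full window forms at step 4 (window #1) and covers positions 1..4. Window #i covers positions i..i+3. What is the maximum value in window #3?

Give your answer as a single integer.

Answer: 18

Derivation:
step 1: append 16 -> window=[16] (not full yet)
step 2: append 1 -> window=[16, 1] (not full yet)
step 3: append 18 -> window=[16, 1, 18] (not full yet)
step 4: append 5 -> window=[16, 1, 18, 5] -> max=18
step 5: append 5 -> window=[1, 18, 5, 5] -> max=18
step 6: append 18 -> window=[18, 5, 5, 18] -> max=18
Window #3 max = 18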